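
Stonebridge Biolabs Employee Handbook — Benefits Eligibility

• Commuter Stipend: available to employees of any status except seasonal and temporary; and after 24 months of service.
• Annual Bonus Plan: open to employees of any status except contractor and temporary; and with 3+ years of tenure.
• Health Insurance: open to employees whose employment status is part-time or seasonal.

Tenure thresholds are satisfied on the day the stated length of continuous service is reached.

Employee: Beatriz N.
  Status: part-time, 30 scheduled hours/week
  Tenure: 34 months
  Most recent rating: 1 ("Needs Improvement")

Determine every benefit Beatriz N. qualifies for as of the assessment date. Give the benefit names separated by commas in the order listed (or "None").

Commuter Stipend — status part-time ✓ (not excluded); service 34 months ≥ 24 months ✓ → eligible.
Annual Bonus Plan — status part-time ✓ (not excluded); service 34 months < 3 years (≈1095 days) ✗ → not eligible.
Health Insurance — status part-time ✓ → eligible.

Commuter Stipend, Health Insurance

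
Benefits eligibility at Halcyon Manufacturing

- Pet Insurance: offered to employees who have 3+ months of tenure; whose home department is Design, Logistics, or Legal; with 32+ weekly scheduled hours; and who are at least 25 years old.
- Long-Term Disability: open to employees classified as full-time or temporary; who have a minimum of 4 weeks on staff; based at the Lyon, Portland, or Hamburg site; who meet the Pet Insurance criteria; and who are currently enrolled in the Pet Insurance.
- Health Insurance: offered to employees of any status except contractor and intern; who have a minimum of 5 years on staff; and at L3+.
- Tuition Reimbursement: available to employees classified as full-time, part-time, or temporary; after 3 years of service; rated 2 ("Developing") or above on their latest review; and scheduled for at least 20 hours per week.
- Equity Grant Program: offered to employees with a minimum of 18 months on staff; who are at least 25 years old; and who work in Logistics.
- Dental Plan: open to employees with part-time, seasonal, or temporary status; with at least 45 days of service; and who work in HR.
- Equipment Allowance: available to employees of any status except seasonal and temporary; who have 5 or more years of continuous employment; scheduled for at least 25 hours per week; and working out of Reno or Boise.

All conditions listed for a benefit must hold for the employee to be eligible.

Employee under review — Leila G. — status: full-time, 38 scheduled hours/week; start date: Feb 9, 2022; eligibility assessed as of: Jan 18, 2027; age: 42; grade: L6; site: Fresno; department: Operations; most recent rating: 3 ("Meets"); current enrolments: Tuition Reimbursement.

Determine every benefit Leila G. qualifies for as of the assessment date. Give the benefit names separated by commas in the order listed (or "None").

Service from Feb 9, 2022 to Jan 18, 2027: 1804 days.
Pet Insurance — service 1804 days ≥ 3 months (≈90 days) ✓; dept Operations ✗ → not eligible.
Long-Term Disability — status full-time ✓; service 1804 days ≥ 4 weeks (≈28 days) ✓; site Fresno ✗ (not Lyon, Portland, or Hamburg) → not eligible.
Health Insurance — status full-time ✓ (not excluded); service 1804 days < 5 years (≈1825 days) ✗ → not eligible.
Tuition Reimbursement — status full-time ✓; service 1804 days ≥ 3 years (≈1095 days) ✓; rating 3 ≥ 2 ✓; 38 hrs/wk ≥ 20 ✓ → eligible.
Equity Grant Program — service 1804 days ≥ 18 months (≈540 days) ✓; age 42 ≥ 25 ✓; dept Operations ✗ → not eligible.
Dental Plan — status full-time ✗ (requires part-time, seasonal, or temporary) → not eligible.
Equipment Allowance — status full-time ✓ (not excluded); service 1804 days < 5 years (≈1825 days) ✗ → not eligible.

Tuition Reimbursement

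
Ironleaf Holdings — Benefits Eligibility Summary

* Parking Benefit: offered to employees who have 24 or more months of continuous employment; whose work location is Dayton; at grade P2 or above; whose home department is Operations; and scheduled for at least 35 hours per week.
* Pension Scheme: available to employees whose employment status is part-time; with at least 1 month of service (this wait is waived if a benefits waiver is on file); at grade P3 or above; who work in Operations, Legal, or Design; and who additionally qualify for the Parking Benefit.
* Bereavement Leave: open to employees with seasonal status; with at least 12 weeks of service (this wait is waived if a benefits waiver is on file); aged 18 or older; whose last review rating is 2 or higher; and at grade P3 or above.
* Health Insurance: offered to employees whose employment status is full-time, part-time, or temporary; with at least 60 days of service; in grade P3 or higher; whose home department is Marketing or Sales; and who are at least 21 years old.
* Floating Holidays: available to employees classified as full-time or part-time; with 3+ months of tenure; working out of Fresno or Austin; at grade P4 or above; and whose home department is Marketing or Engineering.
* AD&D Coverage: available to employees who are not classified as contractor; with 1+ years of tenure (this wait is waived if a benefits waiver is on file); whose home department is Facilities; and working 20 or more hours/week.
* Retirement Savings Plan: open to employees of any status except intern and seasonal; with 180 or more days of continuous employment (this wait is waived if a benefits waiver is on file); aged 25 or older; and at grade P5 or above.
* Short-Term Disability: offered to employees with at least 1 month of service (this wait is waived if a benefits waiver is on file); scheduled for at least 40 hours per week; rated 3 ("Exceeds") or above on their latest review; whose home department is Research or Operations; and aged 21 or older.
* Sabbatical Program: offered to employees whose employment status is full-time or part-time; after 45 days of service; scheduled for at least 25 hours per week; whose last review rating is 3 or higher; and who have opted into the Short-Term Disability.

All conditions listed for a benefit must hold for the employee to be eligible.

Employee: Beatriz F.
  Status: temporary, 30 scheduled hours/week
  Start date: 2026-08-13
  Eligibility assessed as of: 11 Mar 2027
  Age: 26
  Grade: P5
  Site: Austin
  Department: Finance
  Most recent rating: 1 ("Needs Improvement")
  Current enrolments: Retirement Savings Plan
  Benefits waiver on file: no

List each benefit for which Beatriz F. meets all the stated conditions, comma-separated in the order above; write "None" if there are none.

Retirement Savings Plan

Service from 2026-08-13 to 11 Mar 2027: 210 days.
Parking Benefit — service 210 days < 24 months (≈720 days) ✗ → not eligible.
Pension Scheme — status temporary ✗ (requires part-time) → not eligible.
Bereavement Leave — status temporary ✗ (requires seasonal) → not eligible.
Health Insurance — status temporary ✓; service 210 days ≥ 60 days ✓; grade P5 ≥ P3 ✓; dept Finance ✗ → not eligible.
Floating Holidays — status temporary ✗ (requires full-time or part-time) → not eligible.
AD&D Coverage — status temporary ✓ (not excluded); no waiver, service 210 days < 1 year (≈365 days) ✗ → not eligible.
Retirement Savings Plan — status temporary ✓ (not excluded); no waiver, service 210 days ≥ 180 days ✓; age 26 ≥ 25 ✓; grade P5 ≥ P5 ✓ → eligible.
Short-Term Disability — no waiver, service 210 days ≥ 1 month (≈30 days) ✓; 30 hrs/wk < 40 ✗ → not eligible.
Sabbatical Program — status temporary ✗ (requires full-time or part-time) → not eligible.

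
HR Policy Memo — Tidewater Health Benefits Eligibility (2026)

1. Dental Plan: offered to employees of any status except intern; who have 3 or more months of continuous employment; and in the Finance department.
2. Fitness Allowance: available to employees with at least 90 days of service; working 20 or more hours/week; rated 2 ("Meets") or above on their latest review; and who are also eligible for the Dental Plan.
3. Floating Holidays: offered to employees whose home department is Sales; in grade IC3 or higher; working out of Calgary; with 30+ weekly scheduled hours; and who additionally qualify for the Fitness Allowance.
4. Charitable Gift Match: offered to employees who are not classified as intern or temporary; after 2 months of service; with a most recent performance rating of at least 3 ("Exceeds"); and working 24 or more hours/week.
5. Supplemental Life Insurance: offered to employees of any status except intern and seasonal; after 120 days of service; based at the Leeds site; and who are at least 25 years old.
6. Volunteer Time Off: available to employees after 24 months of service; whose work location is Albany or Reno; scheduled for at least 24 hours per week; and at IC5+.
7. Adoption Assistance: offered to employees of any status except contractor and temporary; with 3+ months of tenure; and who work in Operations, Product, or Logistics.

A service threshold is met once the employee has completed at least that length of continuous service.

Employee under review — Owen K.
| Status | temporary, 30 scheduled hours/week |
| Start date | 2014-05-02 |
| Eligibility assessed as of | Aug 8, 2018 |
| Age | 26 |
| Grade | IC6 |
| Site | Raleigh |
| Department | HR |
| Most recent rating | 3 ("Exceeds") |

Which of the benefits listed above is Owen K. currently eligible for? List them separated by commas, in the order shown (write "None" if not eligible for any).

Service from 2014-05-02 to Aug 8, 2018: 1559 days.
Dental Plan — status temporary ✓ (not excluded); service 1559 days ≥ 3 months (≈90 days) ✓; dept HR ✗ → not eligible.
Fitness Allowance — service 1559 days ≥ 90 days ✓; 30 hrs/wk ≥ 20 ✓; rating 3 ≥ 2 ✓; not eligible for Dental Plan ✗ → not eligible.
Floating Holidays — dept HR ✗ → not eligible.
Charitable Gift Match — status temporary ✗ (excluded) → not eligible.
Supplemental Life Insurance — status temporary ✓ (not excluded); service 1559 days ≥ 120 days ✓; site Raleigh ✗ (not Leeds) → not eligible.
Volunteer Time Off — service 1559 days ≥ 24 months (≈720 days) ✓; site Raleigh ✗ (not Albany or Reno) → not eligible.
Adoption Assistance — status temporary ✗ (excluded) → not eligible.

None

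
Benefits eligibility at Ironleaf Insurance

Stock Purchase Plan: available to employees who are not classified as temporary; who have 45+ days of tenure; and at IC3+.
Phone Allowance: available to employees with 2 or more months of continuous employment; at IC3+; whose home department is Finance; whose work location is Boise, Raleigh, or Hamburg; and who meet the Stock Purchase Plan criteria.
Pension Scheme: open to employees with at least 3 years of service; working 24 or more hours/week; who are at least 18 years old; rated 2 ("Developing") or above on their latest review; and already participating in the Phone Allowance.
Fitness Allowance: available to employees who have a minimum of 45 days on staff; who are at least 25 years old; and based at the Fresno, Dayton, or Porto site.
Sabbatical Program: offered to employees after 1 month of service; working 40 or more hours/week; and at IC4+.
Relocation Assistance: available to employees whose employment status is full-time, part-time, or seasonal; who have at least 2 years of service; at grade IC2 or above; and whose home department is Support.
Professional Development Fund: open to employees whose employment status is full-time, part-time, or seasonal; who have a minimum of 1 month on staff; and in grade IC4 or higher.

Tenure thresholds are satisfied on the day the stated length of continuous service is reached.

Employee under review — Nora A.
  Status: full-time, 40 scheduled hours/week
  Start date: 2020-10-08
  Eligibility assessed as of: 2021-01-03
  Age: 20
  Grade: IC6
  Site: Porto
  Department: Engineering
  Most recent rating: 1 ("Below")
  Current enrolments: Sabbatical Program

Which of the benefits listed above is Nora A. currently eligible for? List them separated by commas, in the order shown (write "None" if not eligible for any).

Service from 2020-10-08 to 2021-01-03: 87 days.
Stock Purchase Plan — status full-time ✓ (not excluded); service 87 days ≥ 45 days ✓; grade IC6 ≥ IC3 ✓ → eligible.
Phone Allowance — service 87 days ≥ 2 months (≈60 days) ✓; grade IC6 ≥ IC3 ✓; dept Engineering ✗ → not eligible.
Pension Scheme — service 87 days < 3 years (≈1095 days) ✗ → not eligible.
Fitness Allowance — service 87 days ≥ 45 days ✓; age 20 < 25 ✗ → not eligible.
Sabbatical Program — service 87 days ≥ 1 month (≈30 days) ✓; 40 hrs/wk ≥ 40 ✓; grade IC6 ≥ IC4 ✓ → eligible.
Relocation Assistance — status full-time ✓; service 87 days < 2 years (≈730 days) ✗ → not eligible.
Professional Development Fund — status full-time ✓; service 87 days ≥ 1 month (≈30 days) ✓; grade IC6 ≥ IC4 ✓ → eligible.

Stock Purchase Plan, Sabbatical Program, Professional Development Fund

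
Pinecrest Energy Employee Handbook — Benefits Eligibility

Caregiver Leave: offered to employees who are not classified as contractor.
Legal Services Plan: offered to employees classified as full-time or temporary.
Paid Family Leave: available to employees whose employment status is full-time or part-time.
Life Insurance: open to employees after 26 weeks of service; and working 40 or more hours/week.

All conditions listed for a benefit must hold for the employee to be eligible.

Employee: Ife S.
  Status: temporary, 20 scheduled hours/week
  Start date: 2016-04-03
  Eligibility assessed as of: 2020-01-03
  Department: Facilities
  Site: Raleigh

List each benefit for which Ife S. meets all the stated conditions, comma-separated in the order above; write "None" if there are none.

Caregiver Leave, Legal Services Plan

Service from 2016-04-03 to 2020-01-03: 1370 days.
Caregiver Leave — status temporary ✓ (not excluded) → eligible.
Legal Services Plan — status temporary ✓ → eligible.
Paid Family Leave — status temporary ✗ (requires full-time or part-time) → not eligible.
Life Insurance — service 1370 days ≥ 26 weeks (≈182 days) ✓; 20 hrs/wk < 40 ✗ → not eligible.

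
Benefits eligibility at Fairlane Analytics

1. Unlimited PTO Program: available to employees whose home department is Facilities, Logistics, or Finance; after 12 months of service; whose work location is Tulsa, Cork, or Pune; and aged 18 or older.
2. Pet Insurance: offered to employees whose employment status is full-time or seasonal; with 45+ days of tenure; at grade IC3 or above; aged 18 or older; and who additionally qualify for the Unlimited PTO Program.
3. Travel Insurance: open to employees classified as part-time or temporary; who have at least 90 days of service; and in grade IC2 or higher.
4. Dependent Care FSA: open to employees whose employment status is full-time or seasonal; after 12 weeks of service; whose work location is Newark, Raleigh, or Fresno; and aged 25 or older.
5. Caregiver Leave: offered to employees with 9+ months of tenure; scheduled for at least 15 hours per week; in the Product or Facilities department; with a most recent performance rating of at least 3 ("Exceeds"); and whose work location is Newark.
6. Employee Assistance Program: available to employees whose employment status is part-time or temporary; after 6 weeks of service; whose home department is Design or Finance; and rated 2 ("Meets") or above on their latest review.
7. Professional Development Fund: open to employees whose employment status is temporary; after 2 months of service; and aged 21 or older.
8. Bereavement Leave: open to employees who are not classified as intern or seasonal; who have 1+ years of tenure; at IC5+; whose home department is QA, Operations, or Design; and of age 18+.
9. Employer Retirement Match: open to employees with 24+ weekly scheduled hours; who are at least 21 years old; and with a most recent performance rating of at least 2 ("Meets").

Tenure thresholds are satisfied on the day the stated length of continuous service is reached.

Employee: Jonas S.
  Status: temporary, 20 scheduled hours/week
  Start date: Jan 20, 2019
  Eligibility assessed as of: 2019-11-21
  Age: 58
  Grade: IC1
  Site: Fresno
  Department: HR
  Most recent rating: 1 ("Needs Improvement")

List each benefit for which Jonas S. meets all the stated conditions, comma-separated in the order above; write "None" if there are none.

Service from Jan 20, 2019 to 2019-11-21: 305 days.
Unlimited PTO Program — dept HR ✗ → not eligible.
Pet Insurance — status temporary ✗ (requires full-time or seasonal) → not eligible.
Travel Insurance — status temporary ✓; service 305 days ≥ 90 days ✓; grade IC1 < IC2 ✗ → not eligible.
Dependent Care FSA — status temporary ✗ (requires full-time or seasonal) → not eligible.
Caregiver Leave — service 305 days ≥ 9 months (≈270 days) ✓; 20 hrs/wk ≥ 15 ✓; dept HR ✗ → not eligible.
Employee Assistance Program — status temporary ✓; service 305 days ≥ 6 weeks (≈42 days) ✓; dept HR ✗ → not eligible.
Professional Development Fund — status temporary ✓; service 305 days ≥ 2 months (≈60 days) ✓; age 58 ≥ 21 ✓ → eligible.
Bereavement Leave — status temporary ✓ (not excluded); service 305 days < 1 year (≈365 days) ✗ → not eligible.
Employer Retirement Match — 20 hrs/wk < 24 ✗ → not eligible.

Professional Development Fund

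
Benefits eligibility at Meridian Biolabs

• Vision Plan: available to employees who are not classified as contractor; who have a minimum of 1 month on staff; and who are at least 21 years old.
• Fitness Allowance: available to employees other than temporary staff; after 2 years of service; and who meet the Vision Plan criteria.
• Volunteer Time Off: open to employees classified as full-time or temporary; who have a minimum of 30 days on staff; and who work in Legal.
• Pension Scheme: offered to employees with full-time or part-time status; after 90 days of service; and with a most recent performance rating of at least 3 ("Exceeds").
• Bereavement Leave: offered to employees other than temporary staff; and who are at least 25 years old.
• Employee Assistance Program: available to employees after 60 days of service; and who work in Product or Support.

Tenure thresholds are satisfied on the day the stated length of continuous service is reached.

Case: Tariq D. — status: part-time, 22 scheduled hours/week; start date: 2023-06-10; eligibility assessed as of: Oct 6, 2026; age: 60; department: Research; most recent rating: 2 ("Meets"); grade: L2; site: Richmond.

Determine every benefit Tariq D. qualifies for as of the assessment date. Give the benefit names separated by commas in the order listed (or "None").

Service from 2023-06-10 to Oct 6, 2026: 1214 days.
Vision Plan — status part-time ✓ (not excluded); service 1214 days ≥ 1 month (≈30 days) ✓; age 60 ≥ 21 ✓ → eligible.
Fitness Allowance — status part-time ✓ (not excluded); service 1214 days ≥ 2 years (≈730 days) ✓; eligible for Vision Plan ✓ → eligible.
Volunteer Time Off — status part-time ✗ (requires full-time or temporary) → not eligible.
Pension Scheme — status part-time ✓; service 1214 days ≥ 90 days ✓; rating 2 < 3 ✗ → not eligible.
Bereavement Leave — status part-time ✓ (not excluded); age 60 ≥ 25 ✓ → eligible.
Employee Assistance Program — service 1214 days ≥ 60 days ✓; dept Research ✗ → not eligible.

Vision Plan, Fitness Allowance, Bereavement Leave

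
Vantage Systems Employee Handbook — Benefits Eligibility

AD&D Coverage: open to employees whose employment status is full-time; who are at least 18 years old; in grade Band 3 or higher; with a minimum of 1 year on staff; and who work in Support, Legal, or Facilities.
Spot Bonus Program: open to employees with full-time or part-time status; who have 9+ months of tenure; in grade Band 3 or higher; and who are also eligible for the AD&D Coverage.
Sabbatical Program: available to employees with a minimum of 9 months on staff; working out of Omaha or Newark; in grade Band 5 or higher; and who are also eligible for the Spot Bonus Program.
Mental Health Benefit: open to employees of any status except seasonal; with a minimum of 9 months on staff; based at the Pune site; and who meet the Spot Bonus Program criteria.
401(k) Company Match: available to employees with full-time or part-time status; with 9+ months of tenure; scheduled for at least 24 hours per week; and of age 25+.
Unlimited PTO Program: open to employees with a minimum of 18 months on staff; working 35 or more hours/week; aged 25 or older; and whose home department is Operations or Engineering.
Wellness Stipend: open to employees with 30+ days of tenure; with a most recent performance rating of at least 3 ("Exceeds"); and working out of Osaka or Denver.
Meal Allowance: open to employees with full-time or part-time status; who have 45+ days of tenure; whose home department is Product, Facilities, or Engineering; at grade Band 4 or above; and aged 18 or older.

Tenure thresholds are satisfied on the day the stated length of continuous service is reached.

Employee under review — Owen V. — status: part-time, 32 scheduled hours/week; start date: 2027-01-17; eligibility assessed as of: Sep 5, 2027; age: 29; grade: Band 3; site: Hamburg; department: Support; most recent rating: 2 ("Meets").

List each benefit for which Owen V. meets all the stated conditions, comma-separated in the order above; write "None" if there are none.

None

Service from 2027-01-17 to Sep 5, 2027: 231 days.
AD&D Coverage — status part-time ✗ (requires full-time) → not eligible.
Spot Bonus Program — status part-time ✓; service 231 days < 9 months (≈270 days) ✗ → not eligible.
Sabbatical Program — service 231 days < 9 months (≈270 days) ✗ → not eligible.
Mental Health Benefit — status part-time ✓ (not excluded); service 231 days < 9 months (≈270 days) ✗ → not eligible.
401(k) Company Match — status part-time ✓; service 231 days < 9 months (≈270 days) ✗ → not eligible.
Unlimited PTO Program — service 231 days < 18 months (≈540 days) ✗ → not eligible.
Wellness Stipend — service 231 days ≥ 30 days ✓; rating 2 < 3 ✗ → not eligible.
Meal Allowance — status part-time ✓; service 231 days ≥ 45 days ✓; dept Support ✗ → not eligible.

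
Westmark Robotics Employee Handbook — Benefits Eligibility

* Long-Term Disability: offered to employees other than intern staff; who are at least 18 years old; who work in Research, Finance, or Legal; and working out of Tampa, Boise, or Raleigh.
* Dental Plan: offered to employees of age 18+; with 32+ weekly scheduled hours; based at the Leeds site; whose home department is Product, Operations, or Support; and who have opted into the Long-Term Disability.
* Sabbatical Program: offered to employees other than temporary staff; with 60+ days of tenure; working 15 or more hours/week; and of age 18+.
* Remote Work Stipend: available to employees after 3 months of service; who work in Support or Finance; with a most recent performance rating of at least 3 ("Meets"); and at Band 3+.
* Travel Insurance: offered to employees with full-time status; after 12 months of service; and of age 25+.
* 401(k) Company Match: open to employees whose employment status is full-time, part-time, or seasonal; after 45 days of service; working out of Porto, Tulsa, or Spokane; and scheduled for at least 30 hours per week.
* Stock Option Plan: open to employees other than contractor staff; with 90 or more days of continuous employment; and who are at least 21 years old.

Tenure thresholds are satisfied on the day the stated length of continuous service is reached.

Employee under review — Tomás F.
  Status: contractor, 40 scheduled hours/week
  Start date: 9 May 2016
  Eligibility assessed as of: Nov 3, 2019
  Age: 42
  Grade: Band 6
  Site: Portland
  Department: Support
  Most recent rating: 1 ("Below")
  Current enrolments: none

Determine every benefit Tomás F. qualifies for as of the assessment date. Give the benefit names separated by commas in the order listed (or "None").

Sabbatical Program

Service from 9 May 2016 to Nov 3, 2019: 1273 days.
Long-Term Disability — status contractor ✓ (not excluded); age 42 ≥ 18 ✓; dept Support ✗ → not eligible.
Dental Plan — age 42 ≥ 18 ✓; 40 hrs/wk ≥ 32 ✓; site Portland ✗ (not Leeds) → not eligible.
Sabbatical Program — status contractor ✓ (not excluded); service 1273 days ≥ 60 days ✓; 40 hrs/wk ≥ 15 ✓; age 42 ≥ 18 ✓ → eligible.
Remote Work Stipend — service 1273 days ≥ 3 months (≈90 days) ✓; dept Support ✓; rating 1 < 3 ✗ → not eligible.
Travel Insurance — status contractor ✗ (requires full-time) → not eligible.
401(k) Company Match — status contractor ✗ (requires full-time, part-time, or seasonal) → not eligible.
Stock Option Plan — status contractor ✗ (excluded) → not eligible.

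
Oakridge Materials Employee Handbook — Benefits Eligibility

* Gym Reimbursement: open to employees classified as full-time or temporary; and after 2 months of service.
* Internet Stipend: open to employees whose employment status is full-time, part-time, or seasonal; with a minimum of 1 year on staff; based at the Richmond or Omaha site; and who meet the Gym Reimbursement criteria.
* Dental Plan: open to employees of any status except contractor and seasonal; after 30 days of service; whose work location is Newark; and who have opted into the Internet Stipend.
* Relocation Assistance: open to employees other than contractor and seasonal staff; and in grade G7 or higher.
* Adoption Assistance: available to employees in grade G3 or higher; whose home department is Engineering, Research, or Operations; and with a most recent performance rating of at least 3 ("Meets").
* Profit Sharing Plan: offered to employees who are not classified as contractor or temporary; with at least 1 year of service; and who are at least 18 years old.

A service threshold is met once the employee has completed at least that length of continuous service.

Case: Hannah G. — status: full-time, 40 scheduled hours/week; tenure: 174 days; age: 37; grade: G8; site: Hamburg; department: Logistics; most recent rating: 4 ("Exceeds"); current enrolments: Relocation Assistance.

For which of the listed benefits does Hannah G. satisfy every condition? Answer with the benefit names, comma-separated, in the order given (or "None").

Gym Reimbursement, Relocation Assistance

Gym Reimbursement — status full-time ✓; service 174 days ≥ 2 months (≈60 days) ✓ → eligible.
Internet Stipend — status full-time ✓; service 174 days < 1 year (≈365 days) ✗ → not eligible.
Dental Plan — status full-time ✓ (not excluded); service 174 days ≥ 30 days ✓; site Hamburg ✗ (not Newark) → not eligible.
Relocation Assistance — status full-time ✓ (not excluded); grade G8 ≥ G7 ✓ → eligible.
Adoption Assistance — grade G8 ≥ G3 ✓; dept Logistics ✗ → not eligible.
Profit Sharing Plan — status full-time ✓ (not excluded); service 174 days < 1 year (≈365 days) ✗ → not eligible.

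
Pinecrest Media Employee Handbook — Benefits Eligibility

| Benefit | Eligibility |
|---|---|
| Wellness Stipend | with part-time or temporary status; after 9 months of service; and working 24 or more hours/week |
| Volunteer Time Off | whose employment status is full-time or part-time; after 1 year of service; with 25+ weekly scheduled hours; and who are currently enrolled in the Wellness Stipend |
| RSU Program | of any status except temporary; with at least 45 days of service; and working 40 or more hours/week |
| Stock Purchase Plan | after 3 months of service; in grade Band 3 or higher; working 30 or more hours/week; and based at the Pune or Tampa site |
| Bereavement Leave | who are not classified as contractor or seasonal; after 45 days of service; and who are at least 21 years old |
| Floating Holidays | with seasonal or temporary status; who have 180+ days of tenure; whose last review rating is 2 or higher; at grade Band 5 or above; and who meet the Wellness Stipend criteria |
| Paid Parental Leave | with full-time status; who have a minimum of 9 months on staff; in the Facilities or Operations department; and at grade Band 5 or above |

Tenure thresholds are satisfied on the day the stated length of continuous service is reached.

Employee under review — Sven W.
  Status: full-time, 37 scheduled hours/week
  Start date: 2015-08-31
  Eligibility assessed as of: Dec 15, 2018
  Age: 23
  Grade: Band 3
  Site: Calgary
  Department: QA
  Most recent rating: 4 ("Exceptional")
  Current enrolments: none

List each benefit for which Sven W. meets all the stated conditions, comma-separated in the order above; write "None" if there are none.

Bereavement Leave

Service from 2015-08-31 to Dec 15, 2018: 1202 days.
Wellness Stipend — status full-time ✗ (requires part-time or temporary) → not eligible.
Volunteer Time Off — status full-time ✓; service 1202 days ≥ 1 year (≈365 days) ✓; 37 hrs/wk ≥ 25 ✓; not enrolled in Wellness Stipend ✗ → not eligible.
RSU Program — status full-time ✓ (not excluded); service 1202 days ≥ 45 days ✓; 37 hrs/wk < 40 ✗ → not eligible.
Stock Purchase Plan — service 1202 days ≥ 3 months (≈90 days) ✓; grade Band 3 ≥ Band 3 ✓; 37 hrs/wk ≥ 30 ✓; site Calgary ✗ (not Pune or Tampa) → not eligible.
Bereavement Leave — status full-time ✓ (not excluded); service 1202 days ≥ 45 days ✓; age 23 ≥ 21 ✓ → eligible.
Floating Holidays — status full-time ✗ (requires seasonal or temporary) → not eligible.
Paid Parental Leave — status full-time ✓; service 1202 days ≥ 9 months (≈270 days) ✓; dept QA ✗ → not eligible.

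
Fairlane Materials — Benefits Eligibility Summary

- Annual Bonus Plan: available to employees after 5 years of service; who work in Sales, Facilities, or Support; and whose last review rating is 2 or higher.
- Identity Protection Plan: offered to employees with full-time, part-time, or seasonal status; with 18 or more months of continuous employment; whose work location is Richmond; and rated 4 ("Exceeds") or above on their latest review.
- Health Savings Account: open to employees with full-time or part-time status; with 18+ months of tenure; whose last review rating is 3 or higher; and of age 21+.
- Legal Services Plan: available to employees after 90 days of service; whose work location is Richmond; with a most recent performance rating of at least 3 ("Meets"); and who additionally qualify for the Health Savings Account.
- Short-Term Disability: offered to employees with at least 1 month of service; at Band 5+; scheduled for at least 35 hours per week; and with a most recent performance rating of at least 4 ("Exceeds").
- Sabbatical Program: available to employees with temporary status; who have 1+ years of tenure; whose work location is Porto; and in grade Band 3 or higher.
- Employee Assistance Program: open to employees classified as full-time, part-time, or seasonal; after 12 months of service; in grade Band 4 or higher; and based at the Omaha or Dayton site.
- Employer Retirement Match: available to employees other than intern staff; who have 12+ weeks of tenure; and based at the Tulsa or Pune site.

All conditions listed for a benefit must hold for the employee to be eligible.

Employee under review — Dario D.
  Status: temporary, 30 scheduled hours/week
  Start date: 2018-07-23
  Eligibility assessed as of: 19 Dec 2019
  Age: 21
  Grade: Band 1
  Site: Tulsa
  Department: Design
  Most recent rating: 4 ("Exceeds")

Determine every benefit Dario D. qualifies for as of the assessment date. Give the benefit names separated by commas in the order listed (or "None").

Service from 2018-07-23 to 19 Dec 2019: 514 days.
Annual Bonus Plan — service 514 days < 5 years (≈1825 days) ✗ → not eligible.
Identity Protection Plan — status temporary ✗ (requires full-time, part-time, or seasonal) → not eligible.
Health Savings Account — status temporary ✗ (requires full-time or part-time) → not eligible.
Legal Services Plan — service 514 days ≥ 90 days ✓; site Tulsa ✗ (not Richmond) → not eligible.
Short-Term Disability — service 514 days ≥ 1 month (≈30 days) ✓; grade Band 1 < Band 5 ✗ → not eligible.
Sabbatical Program — status temporary ✓; service 514 days ≥ 1 year (≈365 days) ✓; site Tulsa ✗ (not Porto) → not eligible.
Employee Assistance Program — status temporary ✗ (requires full-time, part-time, or seasonal) → not eligible.
Employer Retirement Match — status temporary ✓ (not excluded); service 514 days ≥ 12 weeks (≈84 days) ✓; site Tulsa ✓ → eligible.

Employer Retirement Match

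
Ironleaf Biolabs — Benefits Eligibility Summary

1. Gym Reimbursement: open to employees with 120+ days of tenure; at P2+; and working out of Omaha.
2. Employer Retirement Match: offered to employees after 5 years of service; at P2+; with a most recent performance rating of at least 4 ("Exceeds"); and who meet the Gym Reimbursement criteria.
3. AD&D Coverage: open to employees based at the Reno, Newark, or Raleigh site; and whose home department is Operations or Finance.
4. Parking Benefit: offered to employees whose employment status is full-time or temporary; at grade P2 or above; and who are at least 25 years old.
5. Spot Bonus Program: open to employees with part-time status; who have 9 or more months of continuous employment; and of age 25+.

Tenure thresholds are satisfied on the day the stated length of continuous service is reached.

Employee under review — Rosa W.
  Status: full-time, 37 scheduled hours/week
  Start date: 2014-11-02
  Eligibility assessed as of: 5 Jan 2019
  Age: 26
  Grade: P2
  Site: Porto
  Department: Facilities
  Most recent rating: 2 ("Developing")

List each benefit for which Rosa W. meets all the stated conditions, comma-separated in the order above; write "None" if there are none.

Parking Benefit

Service from 2014-11-02 to 5 Jan 2019: 1525 days.
Gym Reimbursement — service 1525 days ≥ 120 days ✓; grade P2 ≥ P2 ✓; site Porto ✗ (not Omaha) → not eligible.
Employer Retirement Match — service 1525 days < 5 years (≈1825 days) ✗ → not eligible.
AD&D Coverage — site Porto ✗ (not Reno, Newark, or Raleigh) → not eligible.
Parking Benefit — status full-time ✓; grade P2 ≥ P2 ✓; age 26 ≥ 25 ✓ → eligible.
Spot Bonus Program — status full-time ✗ (requires part-time) → not eligible.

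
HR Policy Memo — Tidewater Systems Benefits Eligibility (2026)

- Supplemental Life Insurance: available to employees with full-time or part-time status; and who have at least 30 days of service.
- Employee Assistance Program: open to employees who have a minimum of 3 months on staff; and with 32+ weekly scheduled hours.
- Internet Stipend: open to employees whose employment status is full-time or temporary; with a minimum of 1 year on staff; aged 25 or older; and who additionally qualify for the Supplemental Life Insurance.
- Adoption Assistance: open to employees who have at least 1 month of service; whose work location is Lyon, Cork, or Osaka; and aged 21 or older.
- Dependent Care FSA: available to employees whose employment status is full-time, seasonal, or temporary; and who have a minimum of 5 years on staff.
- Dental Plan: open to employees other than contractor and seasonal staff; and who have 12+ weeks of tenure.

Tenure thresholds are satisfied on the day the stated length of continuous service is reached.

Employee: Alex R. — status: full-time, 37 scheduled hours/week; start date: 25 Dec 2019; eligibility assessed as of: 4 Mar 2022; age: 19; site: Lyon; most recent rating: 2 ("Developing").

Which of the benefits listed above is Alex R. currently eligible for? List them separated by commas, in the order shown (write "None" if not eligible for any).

Service from 25 Dec 2019 to 4 Mar 2022: 800 days.
Supplemental Life Insurance — status full-time ✓; service 800 days ≥ 30 days ✓ → eligible.
Employee Assistance Program — service 800 days ≥ 3 months (≈90 days) ✓; 37 hrs/wk ≥ 32 ✓ → eligible.
Internet Stipend — status full-time ✓; service 800 days ≥ 1 year (≈365 days) ✓; age 19 < 25 ✗ → not eligible.
Adoption Assistance — service 800 days ≥ 1 month (≈30 days) ✓; site Lyon ✓; age 19 < 21 ✗ → not eligible.
Dependent Care FSA — status full-time ✓; service 800 days < 5 years (≈1825 days) ✗ → not eligible.
Dental Plan — status full-time ✓ (not excluded); service 800 days ≥ 12 weeks (≈84 days) ✓ → eligible.

Supplemental Life Insurance, Employee Assistance Program, Dental Plan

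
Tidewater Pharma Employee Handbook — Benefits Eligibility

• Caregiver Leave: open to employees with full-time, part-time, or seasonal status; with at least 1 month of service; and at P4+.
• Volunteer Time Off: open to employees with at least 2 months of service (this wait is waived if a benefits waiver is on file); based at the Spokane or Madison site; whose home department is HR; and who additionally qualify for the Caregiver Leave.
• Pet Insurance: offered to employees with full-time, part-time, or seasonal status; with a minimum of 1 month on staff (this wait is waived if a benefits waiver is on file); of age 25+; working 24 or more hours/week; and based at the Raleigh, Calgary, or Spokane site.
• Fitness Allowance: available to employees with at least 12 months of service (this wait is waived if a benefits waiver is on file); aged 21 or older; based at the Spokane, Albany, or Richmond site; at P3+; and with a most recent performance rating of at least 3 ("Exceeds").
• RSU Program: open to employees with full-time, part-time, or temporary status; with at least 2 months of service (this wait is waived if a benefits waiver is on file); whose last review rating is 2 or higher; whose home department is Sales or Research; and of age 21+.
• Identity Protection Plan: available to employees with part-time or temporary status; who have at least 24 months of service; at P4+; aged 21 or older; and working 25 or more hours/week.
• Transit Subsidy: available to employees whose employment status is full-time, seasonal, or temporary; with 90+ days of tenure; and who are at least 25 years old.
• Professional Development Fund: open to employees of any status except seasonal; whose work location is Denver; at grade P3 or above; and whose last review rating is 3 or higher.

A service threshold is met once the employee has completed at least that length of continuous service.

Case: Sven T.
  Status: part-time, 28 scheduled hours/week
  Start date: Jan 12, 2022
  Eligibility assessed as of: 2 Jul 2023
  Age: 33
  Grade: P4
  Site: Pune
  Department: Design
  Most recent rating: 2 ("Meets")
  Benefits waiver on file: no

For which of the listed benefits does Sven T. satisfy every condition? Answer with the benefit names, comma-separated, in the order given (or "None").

Caregiver Leave

Service from Jan 12, 2022 to 2 Jul 2023: 536 days.
Caregiver Leave — status part-time ✓; service 536 days ≥ 1 month (≈30 days) ✓; grade P4 ≥ P4 ✓ → eligible.
Volunteer Time Off — no waiver, service 536 days ≥ 2 months (≈60 days) ✓; site Pune ✗ (not Spokane or Madison) → not eligible.
Pet Insurance — status part-time ✓; no waiver, service 536 days ≥ 1 month (≈30 days) ✓; age 33 ≥ 25 ✓; 28 hrs/wk ≥ 24 ✓; site Pune ✗ (not Raleigh, Calgary, or Spokane) → not eligible.
Fitness Allowance — no waiver, service 536 days ≥ 12 months (≈360 days) ✓; age 33 ≥ 21 ✓; site Pune ✗ (not Spokane, Albany, or Richmond) → not eligible.
RSU Program — status part-time ✓; no waiver, service 536 days ≥ 2 months (≈60 days) ✓; rating 2 ≥ 2 ✓; dept Design ✗ → not eligible.
Identity Protection Plan — status part-time ✓; service 536 days < 24 months (≈720 days) ✗ → not eligible.
Transit Subsidy — status part-time ✗ (requires full-time, seasonal, or temporary) → not eligible.
Professional Development Fund — status part-time ✓ (not excluded); site Pune ✗ (not Denver) → not eligible.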